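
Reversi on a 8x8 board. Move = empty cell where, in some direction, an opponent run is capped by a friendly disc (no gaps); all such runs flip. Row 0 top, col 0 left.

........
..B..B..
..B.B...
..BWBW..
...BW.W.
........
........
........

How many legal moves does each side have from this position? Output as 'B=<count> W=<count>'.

-- B to move --
(2,3): flips 1 -> legal
(2,5): no bracket -> illegal
(2,6): no bracket -> illegal
(3,6): flips 1 -> legal
(3,7): no bracket -> illegal
(4,2): flips 1 -> legal
(4,5): flips 1 -> legal
(4,7): no bracket -> illegal
(5,3): no bracket -> illegal
(5,4): flips 1 -> legal
(5,5): flips 2 -> legal
(5,6): no bracket -> illegal
(5,7): flips 2 -> legal
B mobility = 7
-- W to move --
(0,1): no bracket -> illegal
(0,2): no bracket -> illegal
(0,3): no bracket -> illegal
(0,4): no bracket -> illegal
(0,5): no bracket -> illegal
(0,6): flips 2 -> legal
(1,1): flips 1 -> legal
(1,3): flips 1 -> legal
(1,4): flips 2 -> legal
(1,6): no bracket -> illegal
(2,1): no bracket -> illegal
(2,3): no bracket -> illegal
(2,5): no bracket -> illegal
(2,6): no bracket -> illegal
(3,1): flips 1 -> legal
(4,1): no bracket -> illegal
(4,2): flips 1 -> legal
(4,5): no bracket -> illegal
(5,2): no bracket -> illegal
(5,3): flips 1 -> legal
(5,4): no bracket -> illegal
W mobility = 7

Answer: B=7 W=7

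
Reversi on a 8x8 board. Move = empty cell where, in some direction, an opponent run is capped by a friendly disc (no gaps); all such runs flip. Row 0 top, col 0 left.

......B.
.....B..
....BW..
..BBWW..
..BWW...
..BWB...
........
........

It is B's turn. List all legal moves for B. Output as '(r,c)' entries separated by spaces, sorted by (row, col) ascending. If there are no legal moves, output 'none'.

Answer: (1,6) (2,6) (3,6) (4,5) (4,6) (5,5) (6,3) (6,4)

Derivation:
(1,4): no bracket -> illegal
(1,6): flips 3 -> legal
(2,3): no bracket -> illegal
(2,6): flips 1 -> legal
(3,6): flips 2 -> legal
(4,5): flips 4 -> legal
(4,6): flips 1 -> legal
(5,5): flips 1 -> legal
(6,2): no bracket -> illegal
(6,3): flips 2 -> legal
(6,4): flips 1 -> legal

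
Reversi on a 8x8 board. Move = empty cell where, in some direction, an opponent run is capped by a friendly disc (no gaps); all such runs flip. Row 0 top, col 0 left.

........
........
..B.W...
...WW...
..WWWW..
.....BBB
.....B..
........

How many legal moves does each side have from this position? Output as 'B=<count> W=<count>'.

Answer: B=2 W=4

Derivation:
-- B to move --
(1,3): no bracket -> illegal
(1,4): no bracket -> illegal
(1,5): no bracket -> illegal
(2,3): flips 2 -> legal
(2,5): no bracket -> illegal
(3,1): no bracket -> illegal
(3,2): no bracket -> illegal
(3,5): flips 1 -> legal
(3,6): no bracket -> illegal
(4,1): no bracket -> illegal
(4,6): no bracket -> illegal
(5,1): no bracket -> illegal
(5,2): no bracket -> illegal
(5,3): no bracket -> illegal
(5,4): no bracket -> illegal
B mobility = 2
-- W to move --
(1,1): flips 1 -> legal
(1,2): no bracket -> illegal
(1,3): no bracket -> illegal
(2,1): no bracket -> illegal
(2,3): no bracket -> illegal
(3,1): no bracket -> illegal
(3,2): no bracket -> illegal
(4,6): no bracket -> illegal
(4,7): no bracket -> illegal
(5,4): no bracket -> illegal
(6,4): no bracket -> illegal
(6,6): flips 1 -> legal
(6,7): flips 1 -> legal
(7,4): no bracket -> illegal
(7,5): flips 2 -> legal
(7,6): no bracket -> illegal
W mobility = 4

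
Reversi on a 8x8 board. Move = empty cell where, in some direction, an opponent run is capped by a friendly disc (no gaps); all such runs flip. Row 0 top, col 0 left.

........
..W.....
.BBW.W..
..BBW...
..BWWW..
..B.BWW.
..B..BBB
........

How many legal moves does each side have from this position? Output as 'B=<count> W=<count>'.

-- B to move --
(0,1): flips 5 -> legal
(0,2): flips 1 -> legal
(0,3): flips 1 -> legal
(1,1): no bracket -> illegal
(1,3): flips 1 -> legal
(1,4): flips 1 -> legal
(1,5): no bracket -> illegal
(1,6): flips 3 -> legal
(2,4): flips 3 -> legal
(2,6): no bracket -> illegal
(3,5): flips 3 -> legal
(3,6): flips 1 -> legal
(4,6): flips 4 -> legal
(4,7): flips 1 -> legal
(5,3): flips 1 -> legal
(5,7): flips 2 -> legal
(6,4): no bracket -> illegal
B mobility = 13
-- W to move --
(1,0): flips 2 -> legal
(1,1): flips 2 -> legal
(1,3): no bracket -> illegal
(2,0): flips 2 -> legal
(2,4): no bracket -> illegal
(3,0): flips 1 -> legal
(3,1): flips 2 -> legal
(4,1): flips 2 -> legal
(5,1): no bracket -> illegal
(5,3): flips 1 -> legal
(5,7): no bracket -> illegal
(6,1): flips 1 -> legal
(6,3): flips 1 -> legal
(6,4): flips 1 -> legal
(7,1): no bracket -> illegal
(7,2): flips 5 -> legal
(7,3): no bracket -> illegal
(7,4): flips 1 -> legal
(7,5): flips 1 -> legal
(7,6): flips 3 -> legal
(7,7): flips 1 -> legal
W mobility = 15

Answer: B=13 W=15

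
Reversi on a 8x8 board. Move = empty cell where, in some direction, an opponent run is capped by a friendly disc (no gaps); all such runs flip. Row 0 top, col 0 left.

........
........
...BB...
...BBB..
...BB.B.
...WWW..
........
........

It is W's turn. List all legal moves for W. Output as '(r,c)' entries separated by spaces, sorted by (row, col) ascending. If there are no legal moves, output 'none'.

Answer: (1,3) (1,4) (2,2) (2,6) (3,2) (3,7)

Derivation:
(1,2): no bracket -> illegal
(1,3): flips 3 -> legal
(1,4): flips 3 -> legal
(1,5): no bracket -> illegal
(2,2): flips 2 -> legal
(2,5): no bracket -> illegal
(2,6): flips 2 -> legal
(3,2): flips 1 -> legal
(3,6): no bracket -> illegal
(3,7): flips 1 -> legal
(4,2): no bracket -> illegal
(4,5): no bracket -> illegal
(4,7): no bracket -> illegal
(5,2): no bracket -> illegal
(5,6): no bracket -> illegal
(5,7): no bracket -> illegal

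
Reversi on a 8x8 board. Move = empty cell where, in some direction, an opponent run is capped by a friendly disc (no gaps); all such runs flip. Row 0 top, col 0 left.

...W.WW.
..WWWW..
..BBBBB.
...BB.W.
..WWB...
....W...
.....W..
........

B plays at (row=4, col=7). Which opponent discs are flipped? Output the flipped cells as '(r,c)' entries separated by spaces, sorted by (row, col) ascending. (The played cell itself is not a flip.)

Answer: (3,6)

Derivation:
Dir NW: opp run (3,6) capped by B -> flip
Dir N: first cell '.' (not opp) -> no flip
Dir NE: edge -> no flip
Dir W: first cell '.' (not opp) -> no flip
Dir E: edge -> no flip
Dir SW: first cell '.' (not opp) -> no flip
Dir S: first cell '.' (not opp) -> no flip
Dir SE: edge -> no flip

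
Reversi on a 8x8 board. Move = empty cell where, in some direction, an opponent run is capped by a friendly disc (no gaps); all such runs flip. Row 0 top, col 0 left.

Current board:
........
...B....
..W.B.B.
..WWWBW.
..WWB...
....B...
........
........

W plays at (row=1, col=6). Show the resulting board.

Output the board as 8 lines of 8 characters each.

Answer: ........
...B..W.
..W.B.W.
..WWWBW.
..WWB...
....B...
........
........

Derivation:
Place W at (1,6); scan 8 dirs for brackets.
Dir NW: first cell '.' (not opp) -> no flip
Dir N: first cell '.' (not opp) -> no flip
Dir NE: first cell '.' (not opp) -> no flip
Dir W: first cell '.' (not opp) -> no flip
Dir E: first cell '.' (not opp) -> no flip
Dir SW: first cell '.' (not opp) -> no flip
Dir S: opp run (2,6) capped by W -> flip
Dir SE: first cell '.' (not opp) -> no flip
All flips: (2,6)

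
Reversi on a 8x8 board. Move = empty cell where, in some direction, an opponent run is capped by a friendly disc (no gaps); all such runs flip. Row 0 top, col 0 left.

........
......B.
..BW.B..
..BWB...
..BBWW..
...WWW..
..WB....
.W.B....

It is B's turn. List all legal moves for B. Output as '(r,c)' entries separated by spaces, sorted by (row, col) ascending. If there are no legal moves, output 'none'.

(1,2): flips 1 -> legal
(1,3): flips 2 -> legal
(1,4): flips 1 -> legal
(2,4): flips 2 -> legal
(3,5): no bracket -> illegal
(3,6): flips 2 -> legal
(4,6): flips 2 -> legal
(5,1): flips 1 -> legal
(5,2): no bracket -> illegal
(5,6): flips 1 -> legal
(6,0): no bracket -> illegal
(6,1): flips 1 -> legal
(6,4): flips 3 -> legal
(6,5): flips 1 -> legal
(6,6): flips 3 -> legal
(7,0): no bracket -> illegal
(7,2): no bracket -> illegal

Answer: (1,2) (1,3) (1,4) (2,4) (3,6) (4,6) (5,1) (5,6) (6,1) (6,4) (6,5) (6,6)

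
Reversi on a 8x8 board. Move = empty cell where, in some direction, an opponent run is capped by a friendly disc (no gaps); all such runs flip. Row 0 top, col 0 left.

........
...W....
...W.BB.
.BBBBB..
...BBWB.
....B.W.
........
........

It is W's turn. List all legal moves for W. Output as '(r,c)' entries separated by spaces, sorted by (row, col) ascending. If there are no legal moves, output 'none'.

(1,4): no bracket -> illegal
(1,5): flips 2 -> legal
(1,6): no bracket -> illegal
(1,7): no bracket -> illegal
(2,0): no bracket -> illegal
(2,1): no bracket -> illegal
(2,2): no bracket -> illegal
(2,4): no bracket -> illegal
(2,7): no bracket -> illegal
(3,0): no bracket -> illegal
(3,6): flips 1 -> legal
(3,7): no bracket -> illegal
(4,0): no bracket -> illegal
(4,1): flips 1 -> legal
(4,2): flips 2 -> legal
(4,7): flips 1 -> legal
(5,2): no bracket -> illegal
(5,3): flips 2 -> legal
(5,5): no bracket -> illegal
(5,7): no bracket -> illegal
(6,3): flips 1 -> legal
(6,4): no bracket -> illegal
(6,5): no bracket -> illegal

Answer: (1,5) (3,6) (4,1) (4,2) (4,7) (5,3) (6,3)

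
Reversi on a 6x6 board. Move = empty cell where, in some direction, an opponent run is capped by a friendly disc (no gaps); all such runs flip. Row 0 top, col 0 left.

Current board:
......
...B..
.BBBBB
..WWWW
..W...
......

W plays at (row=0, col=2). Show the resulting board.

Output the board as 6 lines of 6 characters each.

Answer: ..W...
...W..
.BBBWB
..WWWW
..W...
......

Derivation:
Place W at (0,2); scan 8 dirs for brackets.
Dir NW: edge -> no flip
Dir N: edge -> no flip
Dir NE: edge -> no flip
Dir W: first cell '.' (not opp) -> no flip
Dir E: first cell '.' (not opp) -> no flip
Dir SW: first cell '.' (not opp) -> no flip
Dir S: first cell '.' (not opp) -> no flip
Dir SE: opp run (1,3) (2,4) capped by W -> flip
All flips: (1,3) (2,4)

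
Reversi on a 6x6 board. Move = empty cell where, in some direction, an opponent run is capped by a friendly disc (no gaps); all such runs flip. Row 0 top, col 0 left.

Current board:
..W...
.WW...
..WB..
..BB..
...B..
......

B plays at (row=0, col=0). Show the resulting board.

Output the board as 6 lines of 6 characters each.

Answer: B.W...
.BW...
..BB..
..BB..
...B..
......

Derivation:
Place B at (0,0); scan 8 dirs for brackets.
Dir NW: edge -> no flip
Dir N: edge -> no flip
Dir NE: edge -> no flip
Dir W: edge -> no flip
Dir E: first cell '.' (not opp) -> no flip
Dir SW: edge -> no flip
Dir S: first cell '.' (not opp) -> no flip
Dir SE: opp run (1,1) (2,2) capped by B -> flip
All flips: (1,1) (2,2)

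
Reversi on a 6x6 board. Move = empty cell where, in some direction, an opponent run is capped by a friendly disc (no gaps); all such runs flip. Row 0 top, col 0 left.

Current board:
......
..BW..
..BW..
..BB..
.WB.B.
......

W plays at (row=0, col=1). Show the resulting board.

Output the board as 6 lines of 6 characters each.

Place W at (0,1); scan 8 dirs for brackets.
Dir NW: edge -> no flip
Dir N: edge -> no flip
Dir NE: edge -> no flip
Dir W: first cell '.' (not opp) -> no flip
Dir E: first cell '.' (not opp) -> no flip
Dir SW: first cell '.' (not opp) -> no flip
Dir S: first cell '.' (not opp) -> no flip
Dir SE: opp run (1,2) capped by W -> flip
All flips: (1,2)

Answer: .W....
..WW..
..BW..
..BB..
.WB.B.
......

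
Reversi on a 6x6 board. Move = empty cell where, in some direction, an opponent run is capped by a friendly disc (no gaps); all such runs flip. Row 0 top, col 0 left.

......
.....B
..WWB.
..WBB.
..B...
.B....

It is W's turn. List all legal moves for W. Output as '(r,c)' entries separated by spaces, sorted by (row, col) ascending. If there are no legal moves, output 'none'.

(0,4): no bracket -> illegal
(0,5): no bracket -> illegal
(1,3): no bracket -> illegal
(1,4): no bracket -> illegal
(2,5): flips 1 -> legal
(3,1): no bracket -> illegal
(3,5): flips 2 -> legal
(4,0): no bracket -> illegal
(4,1): no bracket -> illegal
(4,3): flips 1 -> legal
(4,4): flips 1 -> legal
(4,5): flips 1 -> legal
(5,0): no bracket -> illegal
(5,2): flips 1 -> legal
(5,3): no bracket -> illegal

Answer: (2,5) (3,5) (4,3) (4,4) (4,5) (5,2)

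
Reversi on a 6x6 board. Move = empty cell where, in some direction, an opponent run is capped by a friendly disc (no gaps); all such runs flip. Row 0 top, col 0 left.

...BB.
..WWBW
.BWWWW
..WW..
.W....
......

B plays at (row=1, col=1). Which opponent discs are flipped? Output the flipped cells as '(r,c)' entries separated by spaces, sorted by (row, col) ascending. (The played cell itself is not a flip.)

Answer: (1,2) (1,3)

Derivation:
Dir NW: first cell '.' (not opp) -> no flip
Dir N: first cell '.' (not opp) -> no flip
Dir NE: first cell '.' (not opp) -> no flip
Dir W: first cell '.' (not opp) -> no flip
Dir E: opp run (1,2) (1,3) capped by B -> flip
Dir SW: first cell '.' (not opp) -> no flip
Dir S: first cell 'B' (not opp) -> no flip
Dir SE: opp run (2,2) (3,3), next='.' -> no flip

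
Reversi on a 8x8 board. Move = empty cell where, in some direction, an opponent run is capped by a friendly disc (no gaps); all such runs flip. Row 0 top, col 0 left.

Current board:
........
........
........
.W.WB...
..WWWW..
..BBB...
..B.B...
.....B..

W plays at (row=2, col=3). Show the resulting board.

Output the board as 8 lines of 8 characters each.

Answer: ........
........
...W....
.W.WW...
..WWWW..
..BBB...
..B.B...
.....B..

Derivation:
Place W at (2,3); scan 8 dirs for brackets.
Dir NW: first cell '.' (not opp) -> no flip
Dir N: first cell '.' (not opp) -> no flip
Dir NE: first cell '.' (not opp) -> no flip
Dir W: first cell '.' (not opp) -> no flip
Dir E: first cell '.' (not opp) -> no flip
Dir SW: first cell '.' (not opp) -> no flip
Dir S: first cell 'W' (not opp) -> no flip
Dir SE: opp run (3,4) capped by W -> flip
All flips: (3,4)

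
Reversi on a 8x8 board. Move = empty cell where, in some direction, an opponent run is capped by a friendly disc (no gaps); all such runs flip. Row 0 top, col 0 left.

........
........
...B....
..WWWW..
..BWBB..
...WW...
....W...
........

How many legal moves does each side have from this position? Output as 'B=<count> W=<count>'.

Answer: B=9 W=11

Derivation:
-- B to move --
(2,1): no bracket -> illegal
(2,2): flips 2 -> legal
(2,4): flips 2 -> legal
(2,5): flips 1 -> legal
(2,6): flips 1 -> legal
(3,1): no bracket -> illegal
(3,6): no bracket -> illegal
(4,1): flips 1 -> legal
(4,6): no bracket -> illegal
(5,2): no bracket -> illegal
(5,5): no bracket -> illegal
(6,2): flips 1 -> legal
(6,3): flips 4 -> legal
(6,5): no bracket -> illegal
(7,3): no bracket -> illegal
(7,4): flips 2 -> legal
(7,5): flips 2 -> legal
B mobility = 9
-- W to move --
(1,2): flips 1 -> legal
(1,3): flips 1 -> legal
(1,4): flips 1 -> legal
(2,2): no bracket -> illegal
(2,4): no bracket -> illegal
(3,1): flips 1 -> legal
(3,6): flips 1 -> legal
(4,1): flips 1 -> legal
(4,6): flips 2 -> legal
(5,1): flips 1 -> legal
(5,2): flips 1 -> legal
(5,5): flips 2 -> legal
(5,6): flips 1 -> legal
W mobility = 11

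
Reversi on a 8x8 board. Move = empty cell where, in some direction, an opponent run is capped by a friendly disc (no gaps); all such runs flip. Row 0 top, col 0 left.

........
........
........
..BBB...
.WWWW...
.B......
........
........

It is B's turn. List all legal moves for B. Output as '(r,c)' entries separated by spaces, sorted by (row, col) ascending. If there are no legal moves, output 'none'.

Answer: (3,1) (5,0) (5,2) (5,3) (5,4) (5,5)

Derivation:
(3,0): no bracket -> illegal
(3,1): flips 1 -> legal
(3,5): no bracket -> illegal
(4,0): no bracket -> illegal
(4,5): no bracket -> illegal
(5,0): flips 1 -> legal
(5,2): flips 2 -> legal
(5,3): flips 1 -> legal
(5,4): flips 2 -> legal
(5,5): flips 1 -> legal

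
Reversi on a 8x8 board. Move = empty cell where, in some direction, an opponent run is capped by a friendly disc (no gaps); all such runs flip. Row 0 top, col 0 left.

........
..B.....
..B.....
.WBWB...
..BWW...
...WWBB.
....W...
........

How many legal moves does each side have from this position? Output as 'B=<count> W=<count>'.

-- B to move --
(2,0): flips 1 -> legal
(2,1): no bracket -> illegal
(2,3): no bracket -> illegal
(2,4): flips 1 -> legal
(3,0): flips 1 -> legal
(3,5): no bracket -> illegal
(4,0): flips 1 -> legal
(4,1): no bracket -> illegal
(4,5): flips 2 -> legal
(5,2): flips 3 -> legal
(6,2): no bracket -> illegal
(6,3): no bracket -> illegal
(6,5): flips 2 -> legal
(7,3): flips 1 -> legal
(7,4): flips 3 -> legal
(7,5): flips 2 -> legal
B mobility = 10
-- W to move --
(0,1): no bracket -> illegal
(0,2): no bracket -> illegal
(0,3): no bracket -> illegal
(1,1): flips 1 -> legal
(1,3): flips 1 -> legal
(2,1): flips 1 -> legal
(2,3): no bracket -> illegal
(2,4): flips 1 -> legal
(2,5): flips 1 -> legal
(3,5): flips 1 -> legal
(4,1): flips 1 -> legal
(4,5): no bracket -> illegal
(4,6): flips 1 -> legal
(4,7): no bracket -> illegal
(5,1): flips 1 -> legal
(5,2): no bracket -> illegal
(5,7): flips 2 -> legal
(6,5): no bracket -> illegal
(6,6): flips 1 -> legal
(6,7): no bracket -> illegal
W mobility = 11

Answer: B=10 W=11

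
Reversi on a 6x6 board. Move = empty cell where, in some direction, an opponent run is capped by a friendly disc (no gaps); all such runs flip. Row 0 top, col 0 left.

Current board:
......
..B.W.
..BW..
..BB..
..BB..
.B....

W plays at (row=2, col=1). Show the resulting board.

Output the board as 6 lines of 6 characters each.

Answer: ......
..B.W.
.WWW..
..BB..
..BB..
.B....

Derivation:
Place W at (2,1); scan 8 dirs for brackets.
Dir NW: first cell '.' (not opp) -> no flip
Dir N: first cell '.' (not opp) -> no flip
Dir NE: opp run (1,2), next='.' -> no flip
Dir W: first cell '.' (not opp) -> no flip
Dir E: opp run (2,2) capped by W -> flip
Dir SW: first cell '.' (not opp) -> no flip
Dir S: first cell '.' (not opp) -> no flip
Dir SE: opp run (3,2) (4,3), next='.' -> no flip
All flips: (2,2)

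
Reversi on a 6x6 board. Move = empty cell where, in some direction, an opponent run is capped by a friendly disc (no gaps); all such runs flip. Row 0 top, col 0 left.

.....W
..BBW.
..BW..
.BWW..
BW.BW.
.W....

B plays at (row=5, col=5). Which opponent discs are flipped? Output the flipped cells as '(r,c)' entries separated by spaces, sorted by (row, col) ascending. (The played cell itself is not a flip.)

Dir NW: opp run (4,4) (3,3) capped by B -> flip
Dir N: first cell '.' (not opp) -> no flip
Dir NE: edge -> no flip
Dir W: first cell '.' (not opp) -> no flip
Dir E: edge -> no flip
Dir SW: edge -> no flip
Dir S: edge -> no flip
Dir SE: edge -> no flip

Answer: (3,3) (4,4)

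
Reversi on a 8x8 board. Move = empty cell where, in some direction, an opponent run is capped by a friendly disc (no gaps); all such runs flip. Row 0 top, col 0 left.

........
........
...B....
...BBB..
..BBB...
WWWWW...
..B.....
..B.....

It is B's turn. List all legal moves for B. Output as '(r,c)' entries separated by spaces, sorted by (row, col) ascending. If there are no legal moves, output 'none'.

(4,0): flips 1 -> legal
(4,1): no bracket -> illegal
(4,5): no bracket -> illegal
(5,5): no bracket -> illegal
(6,0): flips 1 -> legal
(6,1): flips 1 -> legal
(6,3): flips 1 -> legal
(6,4): flips 2 -> legal
(6,5): flips 1 -> legal

Answer: (4,0) (6,0) (6,1) (6,3) (6,4) (6,5)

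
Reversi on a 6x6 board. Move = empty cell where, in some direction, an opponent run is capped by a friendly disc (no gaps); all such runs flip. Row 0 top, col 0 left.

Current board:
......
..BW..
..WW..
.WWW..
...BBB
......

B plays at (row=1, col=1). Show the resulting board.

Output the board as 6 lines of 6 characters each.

Place B at (1,1); scan 8 dirs for brackets.
Dir NW: first cell '.' (not opp) -> no flip
Dir N: first cell '.' (not opp) -> no flip
Dir NE: first cell '.' (not opp) -> no flip
Dir W: first cell '.' (not opp) -> no flip
Dir E: first cell 'B' (not opp) -> no flip
Dir SW: first cell '.' (not opp) -> no flip
Dir S: first cell '.' (not opp) -> no flip
Dir SE: opp run (2,2) (3,3) capped by B -> flip
All flips: (2,2) (3,3)

Answer: ......
.BBW..
..BW..
.WWB..
...BBB
......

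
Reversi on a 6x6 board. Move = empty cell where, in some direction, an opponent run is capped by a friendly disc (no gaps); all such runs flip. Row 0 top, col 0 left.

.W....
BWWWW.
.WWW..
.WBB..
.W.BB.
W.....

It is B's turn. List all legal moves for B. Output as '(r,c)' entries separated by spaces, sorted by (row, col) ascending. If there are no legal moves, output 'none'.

(0,0): flips 2 -> legal
(0,2): flips 2 -> legal
(0,3): flips 2 -> legal
(0,4): no bracket -> illegal
(0,5): flips 2 -> legal
(1,5): flips 4 -> legal
(2,0): no bracket -> illegal
(2,4): no bracket -> illegal
(2,5): no bracket -> illegal
(3,0): flips 1 -> legal
(3,4): no bracket -> illegal
(4,0): no bracket -> illegal
(4,2): no bracket -> illegal
(5,1): no bracket -> illegal
(5,2): no bracket -> illegal

Answer: (0,0) (0,2) (0,3) (0,5) (1,5) (3,0)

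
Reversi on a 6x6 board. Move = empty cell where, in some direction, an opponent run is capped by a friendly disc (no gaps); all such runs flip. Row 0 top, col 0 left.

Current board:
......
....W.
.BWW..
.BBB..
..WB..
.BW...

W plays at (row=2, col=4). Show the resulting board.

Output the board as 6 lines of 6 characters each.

Place W at (2,4); scan 8 dirs for brackets.
Dir NW: first cell '.' (not opp) -> no flip
Dir N: first cell 'W' (not opp) -> no flip
Dir NE: first cell '.' (not opp) -> no flip
Dir W: first cell 'W' (not opp) -> no flip
Dir E: first cell '.' (not opp) -> no flip
Dir SW: opp run (3,3) capped by W -> flip
Dir S: first cell '.' (not opp) -> no flip
Dir SE: first cell '.' (not opp) -> no flip
All flips: (3,3)

Answer: ......
....W.
.BWWW.
.BBW..
..WB..
.BW...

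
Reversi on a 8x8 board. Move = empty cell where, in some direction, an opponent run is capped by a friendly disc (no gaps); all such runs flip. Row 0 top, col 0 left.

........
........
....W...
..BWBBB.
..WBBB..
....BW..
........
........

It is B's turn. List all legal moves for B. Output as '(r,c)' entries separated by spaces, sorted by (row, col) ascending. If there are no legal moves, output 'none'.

(1,3): flips 1 -> legal
(1,4): flips 1 -> legal
(1,5): no bracket -> illegal
(2,2): flips 1 -> legal
(2,3): flips 1 -> legal
(2,5): no bracket -> illegal
(3,1): no bracket -> illegal
(4,1): flips 1 -> legal
(4,6): no bracket -> illegal
(5,1): no bracket -> illegal
(5,2): flips 1 -> legal
(5,3): no bracket -> illegal
(5,6): flips 1 -> legal
(6,4): no bracket -> illegal
(6,5): flips 1 -> legal
(6,6): flips 1 -> legal

Answer: (1,3) (1,4) (2,2) (2,3) (4,1) (5,2) (5,6) (6,5) (6,6)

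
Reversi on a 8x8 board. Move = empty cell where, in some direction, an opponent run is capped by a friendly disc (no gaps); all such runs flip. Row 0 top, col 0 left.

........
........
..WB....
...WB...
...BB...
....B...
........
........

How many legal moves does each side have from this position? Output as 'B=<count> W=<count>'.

Answer: B=3 W=5

Derivation:
-- B to move --
(1,1): flips 2 -> legal
(1,2): no bracket -> illegal
(1,3): no bracket -> illegal
(2,1): flips 1 -> legal
(2,4): no bracket -> illegal
(3,1): no bracket -> illegal
(3,2): flips 1 -> legal
(4,2): no bracket -> illegal
B mobility = 3
-- W to move --
(1,2): no bracket -> illegal
(1,3): flips 1 -> legal
(1,4): no bracket -> illegal
(2,4): flips 1 -> legal
(2,5): no bracket -> illegal
(3,2): no bracket -> illegal
(3,5): flips 1 -> legal
(4,2): no bracket -> illegal
(4,5): no bracket -> illegal
(5,2): no bracket -> illegal
(5,3): flips 1 -> legal
(5,5): flips 1 -> legal
(6,3): no bracket -> illegal
(6,4): no bracket -> illegal
(6,5): no bracket -> illegal
W mobility = 5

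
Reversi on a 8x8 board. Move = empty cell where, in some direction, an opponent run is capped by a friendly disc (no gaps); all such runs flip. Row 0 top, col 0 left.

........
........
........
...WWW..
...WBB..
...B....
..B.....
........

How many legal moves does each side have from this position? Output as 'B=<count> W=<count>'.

-- B to move --
(2,2): flips 1 -> legal
(2,3): flips 3 -> legal
(2,4): flips 1 -> legal
(2,5): flips 1 -> legal
(2,6): flips 1 -> legal
(3,2): no bracket -> illegal
(3,6): no bracket -> illegal
(4,2): flips 1 -> legal
(4,6): no bracket -> illegal
(5,2): no bracket -> illegal
(5,4): no bracket -> illegal
B mobility = 6
-- W to move --
(3,6): no bracket -> illegal
(4,2): no bracket -> illegal
(4,6): flips 2 -> legal
(5,1): no bracket -> illegal
(5,2): no bracket -> illegal
(5,4): flips 1 -> legal
(5,5): flips 2 -> legal
(5,6): flips 1 -> legal
(6,1): no bracket -> illegal
(6,3): flips 1 -> legal
(6,4): no bracket -> illegal
(7,1): flips 3 -> legal
(7,2): no bracket -> illegal
(7,3): no bracket -> illegal
W mobility = 6

Answer: B=6 W=6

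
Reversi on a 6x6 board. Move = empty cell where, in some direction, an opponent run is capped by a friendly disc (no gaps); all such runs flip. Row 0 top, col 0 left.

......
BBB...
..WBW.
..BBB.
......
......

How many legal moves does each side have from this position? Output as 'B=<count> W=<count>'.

-- B to move --
(1,3): no bracket -> illegal
(1,4): flips 1 -> legal
(1,5): flips 1 -> legal
(2,1): flips 1 -> legal
(2,5): flips 1 -> legal
(3,1): no bracket -> illegal
(3,5): no bracket -> illegal
B mobility = 4
-- W to move --
(0,0): flips 1 -> legal
(0,1): no bracket -> illegal
(0,2): flips 1 -> legal
(0,3): no bracket -> illegal
(1,3): no bracket -> illegal
(1,4): no bracket -> illegal
(2,0): no bracket -> illegal
(2,1): no bracket -> illegal
(2,5): no bracket -> illegal
(3,1): no bracket -> illegal
(3,5): no bracket -> illegal
(4,1): no bracket -> illegal
(4,2): flips 2 -> legal
(4,3): no bracket -> illegal
(4,4): flips 2 -> legal
(4,5): no bracket -> illegal
W mobility = 4

Answer: B=4 W=4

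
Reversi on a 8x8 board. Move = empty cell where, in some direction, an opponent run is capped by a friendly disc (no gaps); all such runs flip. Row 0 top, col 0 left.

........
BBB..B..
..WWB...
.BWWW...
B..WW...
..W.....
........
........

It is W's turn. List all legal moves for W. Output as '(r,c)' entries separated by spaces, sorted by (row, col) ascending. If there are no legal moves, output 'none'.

Answer: (0,0) (0,1) (0,2) (0,6) (1,4) (2,5) (3,0)

Derivation:
(0,0): flips 1 -> legal
(0,1): flips 1 -> legal
(0,2): flips 1 -> legal
(0,3): no bracket -> illegal
(0,4): no bracket -> illegal
(0,5): no bracket -> illegal
(0,6): flips 2 -> legal
(1,3): no bracket -> illegal
(1,4): flips 1 -> legal
(1,6): no bracket -> illegal
(2,0): no bracket -> illegal
(2,1): no bracket -> illegal
(2,5): flips 1 -> legal
(2,6): no bracket -> illegal
(3,0): flips 1 -> legal
(3,5): no bracket -> illegal
(4,1): no bracket -> illegal
(4,2): no bracket -> illegal
(5,0): no bracket -> illegal
(5,1): no bracket -> illegal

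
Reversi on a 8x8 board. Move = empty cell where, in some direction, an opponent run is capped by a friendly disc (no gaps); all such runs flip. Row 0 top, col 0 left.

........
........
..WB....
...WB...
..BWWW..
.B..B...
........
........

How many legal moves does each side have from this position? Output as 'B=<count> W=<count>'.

Answer: B=8 W=10

Derivation:
-- B to move --
(1,1): no bracket -> illegal
(1,2): no bracket -> illegal
(1,3): no bracket -> illegal
(2,1): flips 1 -> legal
(2,4): flips 1 -> legal
(3,1): no bracket -> illegal
(3,2): flips 2 -> legal
(3,5): no bracket -> illegal
(3,6): flips 1 -> legal
(4,6): flips 3 -> legal
(5,2): flips 1 -> legal
(5,3): flips 2 -> legal
(5,5): no bracket -> illegal
(5,6): flips 1 -> legal
B mobility = 8
-- W to move --
(1,2): flips 2 -> legal
(1,3): flips 1 -> legal
(1,4): no bracket -> illegal
(2,4): flips 2 -> legal
(2,5): flips 1 -> legal
(3,1): no bracket -> illegal
(3,2): no bracket -> illegal
(3,5): flips 1 -> legal
(4,0): no bracket -> illegal
(4,1): flips 1 -> legal
(5,0): no bracket -> illegal
(5,2): no bracket -> illegal
(5,3): no bracket -> illegal
(5,5): no bracket -> illegal
(6,0): flips 2 -> legal
(6,1): no bracket -> illegal
(6,2): no bracket -> illegal
(6,3): flips 1 -> legal
(6,4): flips 1 -> legal
(6,5): flips 1 -> legal
W mobility = 10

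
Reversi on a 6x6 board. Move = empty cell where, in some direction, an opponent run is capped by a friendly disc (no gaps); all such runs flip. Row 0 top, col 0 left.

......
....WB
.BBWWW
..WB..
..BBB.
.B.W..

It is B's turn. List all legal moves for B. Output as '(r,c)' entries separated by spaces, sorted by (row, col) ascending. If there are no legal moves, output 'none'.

(0,3): no bracket -> illegal
(0,4): no bracket -> illegal
(0,5): no bracket -> illegal
(1,2): no bracket -> illegal
(1,3): flips 2 -> legal
(3,1): flips 1 -> legal
(3,4): no bracket -> illegal
(3,5): flips 1 -> legal
(4,1): no bracket -> illegal
(5,2): no bracket -> illegal
(5,4): no bracket -> illegal

Answer: (1,3) (3,1) (3,5)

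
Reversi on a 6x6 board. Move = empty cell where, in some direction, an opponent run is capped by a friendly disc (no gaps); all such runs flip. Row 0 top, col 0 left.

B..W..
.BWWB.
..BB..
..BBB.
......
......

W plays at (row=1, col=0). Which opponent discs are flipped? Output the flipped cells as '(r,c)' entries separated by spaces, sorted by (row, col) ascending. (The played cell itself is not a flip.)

Answer: (1,1)

Derivation:
Dir NW: edge -> no flip
Dir N: opp run (0,0), next=edge -> no flip
Dir NE: first cell '.' (not opp) -> no flip
Dir W: edge -> no flip
Dir E: opp run (1,1) capped by W -> flip
Dir SW: edge -> no flip
Dir S: first cell '.' (not opp) -> no flip
Dir SE: first cell '.' (not opp) -> no flip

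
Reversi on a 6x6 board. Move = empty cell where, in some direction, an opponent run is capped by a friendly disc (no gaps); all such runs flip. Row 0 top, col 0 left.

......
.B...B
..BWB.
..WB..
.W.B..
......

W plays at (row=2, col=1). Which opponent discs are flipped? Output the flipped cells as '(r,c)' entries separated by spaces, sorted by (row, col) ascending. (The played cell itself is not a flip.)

Dir NW: first cell '.' (not opp) -> no flip
Dir N: opp run (1,1), next='.' -> no flip
Dir NE: first cell '.' (not opp) -> no flip
Dir W: first cell '.' (not opp) -> no flip
Dir E: opp run (2,2) capped by W -> flip
Dir SW: first cell '.' (not opp) -> no flip
Dir S: first cell '.' (not opp) -> no flip
Dir SE: first cell 'W' (not opp) -> no flip

Answer: (2,2)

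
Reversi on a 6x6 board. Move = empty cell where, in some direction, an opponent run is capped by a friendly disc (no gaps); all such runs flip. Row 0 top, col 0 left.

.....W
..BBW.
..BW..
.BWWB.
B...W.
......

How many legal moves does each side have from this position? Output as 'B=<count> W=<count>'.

Answer: B=6 W=9

Derivation:
-- B to move --
(0,3): no bracket -> illegal
(0,4): no bracket -> illegal
(1,5): flips 1 -> legal
(2,1): no bracket -> illegal
(2,4): flips 1 -> legal
(2,5): no bracket -> illegal
(3,5): no bracket -> illegal
(4,1): no bracket -> illegal
(4,2): flips 1 -> legal
(4,3): flips 2 -> legal
(4,5): no bracket -> illegal
(5,3): no bracket -> illegal
(5,4): flips 1 -> legal
(5,5): flips 2 -> legal
B mobility = 6
-- W to move --
(0,1): flips 1 -> legal
(0,2): flips 2 -> legal
(0,3): flips 1 -> legal
(0,4): no bracket -> illegal
(1,1): flips 3 -> legal
(2,0): no bracket -> illegal
(2,1): flips 1 -> legal
(2,4): flips 1 -> legal
(2,5): no bracket -> illegal
(3,0): flips 1 -> legal
(3,5): flips 1 -> legal
(4,1): no bracket -> illegal
(4,2): no bracket -> illegal
(4,3): no bracket -> illegal
(4,5): flips 1 -> legal
(5,0): no bracket -> illegal
(5,1): no bracket -> illegal
W mobility = 9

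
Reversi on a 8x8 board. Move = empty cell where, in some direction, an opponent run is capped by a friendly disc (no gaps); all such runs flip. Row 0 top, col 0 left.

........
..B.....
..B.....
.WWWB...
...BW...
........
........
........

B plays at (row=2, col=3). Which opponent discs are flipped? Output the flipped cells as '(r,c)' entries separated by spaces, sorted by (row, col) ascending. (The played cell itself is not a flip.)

Dir NW: first cell 'B' (not opp) -> no flip
Dir N: first cell '.' (not opp) -> no flip
Dir NE: first cell '.' (not opp) -> no flip
Dir W: first cell 'B' (not opp) -> no flip
Dir E: first cell '.' (not opp) -> no flip
Dir SW: opp run (3,2), next='.' -> no flip
Dir S: opp run (3,3) capped by B -> flip
Dir SE: first cell 'B' (not opp) -> no flip

Answer: (3,3)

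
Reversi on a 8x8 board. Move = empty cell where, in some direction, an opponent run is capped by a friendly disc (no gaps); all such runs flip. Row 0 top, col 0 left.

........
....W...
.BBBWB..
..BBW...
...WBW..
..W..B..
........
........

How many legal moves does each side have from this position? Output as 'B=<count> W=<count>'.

-- B to move --
(0,3): flips 1 -> legal
(0,4): flips 3 -> legal
(0,5): flips 1 -> legal
(1,3): no bracket -> illegal
(1,5): flips 1 -> legal
(3,5): flips 2 -> legal
(3,6): no bracket -> illegal
(4,1): no bracket -> illegal
(4,2): flips 1 -> legal
(4,6): flips 1 -> legal
(5,1): no bracket -> illegal
(5,3): flips 1 -> legal
(5,4): flips 1 -> legal
(5,6): flips 2 -> legal
(6,1): flips 3 -> legal
(6,2): no bracket -> illegal
(6,3): no bracket -> illegal
B mobility = 11
-- W to move --
(1,0): flips 2 -> legal
(1,1): no bracket -> illegal
(1,2): flips 1 -> legal
(1,3): flips 2 -> legal
(1,5): no bracket -> illegal
(1,6): flips 1 -> legal
(2,0): flips 3 -> legal
(2,6): flips 1 -> legal
(3,0): no bracket -> illegal
(3,1): flips 2 -> legal
(3,5): no bracket -> illegal
(3,6): flips 1 -> legal
(4,1): flips 2 -> legal
(4,2): flips 1 -> legal
(4,6): no bracket -> illegal
(5,3): no bracket -> illegal
(5,4): flips 1 -> legal
(5,6): no bracket -> illegal
(6,4): no bracket -> illegal
(6,5): flips 1 -> legal
(6,6): no bracket -> illegal
W mobility = 12

Answer: B=11 W=12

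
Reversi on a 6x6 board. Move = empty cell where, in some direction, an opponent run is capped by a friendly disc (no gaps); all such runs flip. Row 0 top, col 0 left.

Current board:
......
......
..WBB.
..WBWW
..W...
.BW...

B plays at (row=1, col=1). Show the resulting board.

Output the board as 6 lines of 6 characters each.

Place B at (1,1); scan 8 dirs for brackets.
Dir NW: first cell '.' (not opp) -> no flip
Dir N: first cell '.' (not opp) -> no flip
Dir NE: first cell '.' (not opp) -> no flip
Dir W: first cell '.' (not opp) -> no flip
Dir E: first cell '.' (not opp) -> no flip
Dir SW: first cell '.' (not opp) -> no flip
Dir S: first cell '.' (not opp) -> no flip
Dir SE: opp run (2,2) capped by B -> flip
All flips: (2,2)

Answer: ......
.B....
..BBB.
..WBWW
..W...
.BW...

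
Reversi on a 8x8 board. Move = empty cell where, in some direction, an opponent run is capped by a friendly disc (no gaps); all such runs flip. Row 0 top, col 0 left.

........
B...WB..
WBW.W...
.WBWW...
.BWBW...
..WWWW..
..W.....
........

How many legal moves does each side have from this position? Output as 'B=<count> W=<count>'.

-- B to move --
(0,3): no bracket -> illegal
(0,4): no bracket -> illegal
(0,5): no bracket -> illegal
(1,1): no bracket -> illegal
(1,2): flips 1 -> legal
(1,3): flips 1 -> legal
(2,3): flips 2 -> legal
(2,5): flips 1 -> legal
(3,0): flips 2 -> legal
(3,5): flips 2 -> legal
(4,0): no bracket -> illegal
(4,5): flips 1 -> legal
(4,6): no bracket -> illegal
(5,1): flips 3 -> legal
(5,6): no bracket -> illegal
(6,1): flips 1 -> legal
(6,3): flips 2 -> legal
(6,4): no bracket -> illegal
(6,5): flips 1 -> legal
(6,6): no bracket -> illegal
(7,1): no bracket -> illegal
(7,2): flips 3 -> legal
(7,3): no bracket -> illegal
B mobility = 12
-- W to move --
(0,0): flips 1 -> legal
(0,1): no bracket -> illegal
(0,4): no bracket -> illegal
(0,5): no bracket -> illegal
(0,6): flips 1 -> legal
(1,1): flips 1 -> legal
(1,2): no bracket -> illegal
(1,6): flips 1 -> legal
(2,3): no bracket -> illegal
(2,5): no bracket -> illegal
(2,6): no bracket -> illegal
(3,0): flips 1 -> legal
(4,0): flips 1 -> legal
(5,0): no bracket -> illegal
(5,1): flips 1 -> legal
W mobility = 7

Answer: B=12 W=7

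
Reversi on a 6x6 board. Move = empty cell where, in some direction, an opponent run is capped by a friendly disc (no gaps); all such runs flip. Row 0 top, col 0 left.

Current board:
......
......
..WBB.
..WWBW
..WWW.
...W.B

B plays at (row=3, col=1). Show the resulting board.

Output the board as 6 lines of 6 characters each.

Place B at (3,1); scan 8 dirs for brackets.
Dir NW: first cell '.' (not opp) -> no flip
Dir N: first cell '.' (not opp) -> no flip
Dir NE: opp run (2,2), next='.' -> no flip
Dir W: first cell '.' (not opp) -> no flip
Dir E: opp run (3,2) (3,3) capped by B -> flip
Dir SW: first cell '.' (not opp) -> no flip
Dir S: first cell '.' (not opp) -> no flip
Dir SE: opp run (4,2) (5,3), next=edge -> no flip
All flips: (3,2) (3,3)

Answer: ......
......
..WBB.
.BBBBW
..WWW.
...W.B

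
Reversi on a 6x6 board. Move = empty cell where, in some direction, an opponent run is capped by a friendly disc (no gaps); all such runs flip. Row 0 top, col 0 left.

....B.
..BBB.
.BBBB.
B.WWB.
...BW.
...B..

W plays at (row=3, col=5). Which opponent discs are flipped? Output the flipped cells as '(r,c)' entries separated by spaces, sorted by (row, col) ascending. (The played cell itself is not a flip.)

Dir NW: opp run (2,4) (1,3), next='.' -> no flip
Dir N: first cell '.' (not opp) -> no flip
Dir NE: edge -> no flip
Dir W: opp run (3,4) capped by W -> flip
Dir E: edge -> no flip
Dir SW: first cell 'W' (not opp) -> no flip
Dir S: first cell '.' (not opp) -> no flip
Dir SE: edge -> no flip

Answer: (3,4)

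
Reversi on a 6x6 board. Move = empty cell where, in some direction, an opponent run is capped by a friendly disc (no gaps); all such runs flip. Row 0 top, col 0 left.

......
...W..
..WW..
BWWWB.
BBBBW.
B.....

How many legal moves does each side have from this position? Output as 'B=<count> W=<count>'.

Answer: B=9 W=7

Derivation:
-- B to move --
(0,2): no bracket -> illegal
(0,3): flips 3 -> legal
(0,4): flips 3 -> legal
(1,1): no bracket -> illegal
(1,2): flips 3 -> legal
(1,4): flips 2 -> legal
(2,0): flips 1 -> legal
(2,1): flips 2 -> legal
(2,4): flips 1 -> legal
(3,5): no bracket -> illegal
(4,5): flips 1 -> legal
(5,3): no bracket -> illegal
(5,4): flips 1 -> legal
(5,5): no bracket -> illegal
B mobility = 9
-- W to move --
(2,0): no bracket -> illegal
(2,1): no bracket -> illegal
(2,4): flips 1 -> legal
(2,5): no bracket -> illegal
(3,5): flips 1 -> legal
(4,5): flips 1 -> legal
(5,1): flips 2 -> legal
(5,2): flips 1 -> legal
(5,3): flips 2 -> legal
(5,4): flips 1 -> legal
W mobility = 7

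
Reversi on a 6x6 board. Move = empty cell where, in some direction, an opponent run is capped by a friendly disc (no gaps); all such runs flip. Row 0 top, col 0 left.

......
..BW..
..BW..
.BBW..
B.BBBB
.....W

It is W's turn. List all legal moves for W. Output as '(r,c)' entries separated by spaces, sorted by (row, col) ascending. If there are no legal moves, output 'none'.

Answer: (0,1) (1,1) (2,1) (3,0) (3,5) (4,1) (5,1) (5,3)

Derivation:
(0,1): flips 1 -> legal
(0,2): no bracket -> illegal
(0,3): no bracket -> illegal
(1,1): flips 2 -> legal
(2,0): no bracket -> illegal
(2,1): flips 1 -> legal
(3,0): flips 2 -> legal
(3,4): no bracket -> illegal
(3,5): flips 1 -> legal
(4,1): flips 1 -> legal
(5,0): no bracket -> illegal
(5,1): flips 1 -> legal
(5,2): no bracket -> illegal
(5,3): flips 1 -> legal
(5,4): no bracket -> illegal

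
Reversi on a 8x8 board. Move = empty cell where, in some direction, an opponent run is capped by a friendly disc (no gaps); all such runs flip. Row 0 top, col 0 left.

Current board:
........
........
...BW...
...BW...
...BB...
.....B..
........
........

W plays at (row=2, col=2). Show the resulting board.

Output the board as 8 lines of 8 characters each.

Answer: ........
........
..WWW...
...BW...
...BB...
.....B..
........
........

Derivation:
Place W at (2,2); scan 8 dirs for brackets.
Dir NW: first cell '.' (not opp) -> no flip
Dir N: first cell '.' (not opp) -> no flip
Dir NE: first cell '.' (not opp) -> no flip
Dir W: first cell '.' (not opp) -> no flip
Dir E: opp run (2,3) capped by W -> flip
Dir SW: first cell '.' (not opp) -> no flip
Dir S: first cell '.' (not opp) -> no flip
Dir SE: opp run (3,3) (4,4) (5,5), next='.' -> no flip
All flips: (2,3)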